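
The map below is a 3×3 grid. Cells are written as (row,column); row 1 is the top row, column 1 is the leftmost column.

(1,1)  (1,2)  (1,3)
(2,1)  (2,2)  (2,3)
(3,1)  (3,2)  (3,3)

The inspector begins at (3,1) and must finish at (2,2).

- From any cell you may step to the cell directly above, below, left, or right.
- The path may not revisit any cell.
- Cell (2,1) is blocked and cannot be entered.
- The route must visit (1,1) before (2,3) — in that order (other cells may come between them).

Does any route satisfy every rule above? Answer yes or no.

no

(1,1) must be visited but has only one open neighbour ((1,2)), and it is neither the start nor the goal — the route would have to enter and leave through (1,2), re-entering it.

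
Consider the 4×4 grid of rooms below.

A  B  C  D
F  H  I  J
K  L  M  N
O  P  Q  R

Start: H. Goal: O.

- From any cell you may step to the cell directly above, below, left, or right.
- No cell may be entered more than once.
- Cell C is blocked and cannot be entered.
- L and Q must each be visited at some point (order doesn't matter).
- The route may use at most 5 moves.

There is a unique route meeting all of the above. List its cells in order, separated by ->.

H -> L -> M -> Q -> P -> O

The 5-move cap with required stops at L, Q leaves no slack for detours.
Route from H: down to L, right to M, down to Q, 2× left (reaching O) — 5 moves in all.
Check: all required cells visited; 5 ≤ 5 moves.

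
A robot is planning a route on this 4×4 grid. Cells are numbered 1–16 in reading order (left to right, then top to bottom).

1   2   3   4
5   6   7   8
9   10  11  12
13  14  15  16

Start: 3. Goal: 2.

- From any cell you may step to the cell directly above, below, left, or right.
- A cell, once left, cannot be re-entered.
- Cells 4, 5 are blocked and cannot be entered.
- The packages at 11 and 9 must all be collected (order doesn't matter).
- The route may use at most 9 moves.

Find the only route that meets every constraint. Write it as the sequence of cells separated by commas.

Any route must reach 11 and 9 and still end at 2 within 9 moves, so the order of the required stops is forced.
Route from 3: down 3 to 15, left 2 to 13, up 1 to 9, right 1 to 10, up 2 to 2 — 9 moves in all.
Check: all required cells visited; 9 ≤ 9 moves.

3, 7, 11, 15, 14, 13, 9, 10, 6, 2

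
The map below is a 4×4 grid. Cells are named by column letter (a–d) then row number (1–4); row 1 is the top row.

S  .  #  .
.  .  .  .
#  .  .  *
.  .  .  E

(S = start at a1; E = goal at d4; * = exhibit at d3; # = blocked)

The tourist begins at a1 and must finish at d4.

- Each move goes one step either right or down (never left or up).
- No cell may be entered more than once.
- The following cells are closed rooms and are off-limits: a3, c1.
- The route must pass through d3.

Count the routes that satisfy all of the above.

A right/down-only route from a1 to d4 makes exactly 3 down-moves and 3 right-moves in some order.
With no other constraints that would be C(6,3) = 20 routes.
Split at d3 and multiply the segment counts (each segment already excludes blocked cells): a1→d3: 6; d3→d4: 1; product = 6.
That gives 6 routes.

6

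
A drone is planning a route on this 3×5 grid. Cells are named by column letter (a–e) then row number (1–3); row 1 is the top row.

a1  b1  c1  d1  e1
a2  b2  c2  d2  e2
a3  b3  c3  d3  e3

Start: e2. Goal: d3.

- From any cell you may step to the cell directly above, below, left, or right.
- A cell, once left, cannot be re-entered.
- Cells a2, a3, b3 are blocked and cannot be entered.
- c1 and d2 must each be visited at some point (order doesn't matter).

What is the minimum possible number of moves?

6

Any route passes through c1 and d2 in some order between e2 and d3. Summing Manhattan distances along each leg and taking the cheapest ordering (e2 → c1 → d2 → d3) gives a lower bound of 3 + 2 + 1 = 6 moves.
A route of 6 moves achieves this: e2 → e1 → d1 → c1 → c2 → d2 → d3.
Since 6 matches the lower bound, it is optimal.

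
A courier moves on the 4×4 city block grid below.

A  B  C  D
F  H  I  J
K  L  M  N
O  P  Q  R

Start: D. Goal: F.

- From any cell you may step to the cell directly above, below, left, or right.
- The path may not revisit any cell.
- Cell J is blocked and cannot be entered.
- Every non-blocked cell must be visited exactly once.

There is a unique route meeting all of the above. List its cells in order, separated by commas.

D, C, I, M, N, R, Q, P, O, K, L, H, B, A, F

Need to visit all 15 open cells exactly once, starting at D and ending at F.
Cell O has only two open neighbours (K and P), so the path must pass straight through it: one of those is the cell it's entered from and the other is where it exits.
Route from D: left 1 to C, down 2 to M, right 1 to N, down 1 to R, left 3 to O, up 1 to K, right 1 to L, up 2 to B, left 1 to A, down 1 to F — 14 moves in all.
Check: all 15 open cells covered.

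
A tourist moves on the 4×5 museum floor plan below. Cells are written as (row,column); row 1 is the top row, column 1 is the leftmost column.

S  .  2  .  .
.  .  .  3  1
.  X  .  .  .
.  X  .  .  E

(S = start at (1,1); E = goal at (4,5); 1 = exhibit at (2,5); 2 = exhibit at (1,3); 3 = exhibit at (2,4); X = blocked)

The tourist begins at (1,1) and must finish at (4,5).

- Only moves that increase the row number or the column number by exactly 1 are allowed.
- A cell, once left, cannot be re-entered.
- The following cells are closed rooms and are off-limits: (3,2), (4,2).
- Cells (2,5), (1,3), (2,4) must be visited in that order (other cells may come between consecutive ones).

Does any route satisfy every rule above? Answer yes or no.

(1,3) lies above (2,5), so going from (2,5) to (1,3) would need an upward move — but moves only go right/down, so (2,5) cannot be visited before (1,3).

no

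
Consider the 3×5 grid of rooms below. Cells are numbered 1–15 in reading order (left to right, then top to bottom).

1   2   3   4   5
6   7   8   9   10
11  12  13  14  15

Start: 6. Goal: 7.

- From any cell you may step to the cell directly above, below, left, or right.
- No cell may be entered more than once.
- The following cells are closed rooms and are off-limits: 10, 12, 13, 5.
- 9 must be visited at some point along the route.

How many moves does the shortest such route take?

7

Any route passes through 9 somewhere between 6 and 7. Summing Manhattan distances along the two legs (6 → 9 → 7) gives a lower bound of 3 + 2 = 5 moves.
The shortest route satisfying every rule uses 7 moves: 6 → 1 → 2 → 3 → 4 → 9 → 8 → 7.
The bound of 5 isn't tight here; checking systematically, no route of length 5 through 6 satisfies every constraint, so 7 is the minimum.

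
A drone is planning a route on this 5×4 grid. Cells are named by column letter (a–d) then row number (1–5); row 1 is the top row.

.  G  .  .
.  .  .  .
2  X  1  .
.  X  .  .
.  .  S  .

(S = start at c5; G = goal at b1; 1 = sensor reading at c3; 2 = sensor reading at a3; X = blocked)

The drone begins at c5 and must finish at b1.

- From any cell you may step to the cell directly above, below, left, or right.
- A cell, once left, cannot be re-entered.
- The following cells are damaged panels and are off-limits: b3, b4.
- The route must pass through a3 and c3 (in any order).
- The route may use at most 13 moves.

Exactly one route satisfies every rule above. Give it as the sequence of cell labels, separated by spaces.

c5 b5 a5 a4 a3 a2 b2 c2 c3 d3 d2 d1 c1 b1

The 13-move cap with required stops at a3, c3 leaves no slack for detours.
Route from c5: left 2 to a5, up 3 to a2, right 2 to c2, down 1 to c3, right 1 to d3, up 2 to d1, left 2 to b1 — 13 moves in all.
Check: all required cells visited; 13 ≤ 13 moves.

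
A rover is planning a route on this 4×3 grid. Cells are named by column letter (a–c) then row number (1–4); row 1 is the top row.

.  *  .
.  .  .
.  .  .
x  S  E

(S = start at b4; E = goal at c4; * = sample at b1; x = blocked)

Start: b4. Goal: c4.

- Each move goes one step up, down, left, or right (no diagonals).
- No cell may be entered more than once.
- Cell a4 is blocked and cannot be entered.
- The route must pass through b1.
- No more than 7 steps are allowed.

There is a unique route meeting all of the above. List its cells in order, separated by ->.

b4 -> b3 -> b2 -> b1 -> c1 -> c2 -> c3 -> c4

The budget equals the shortest possible length, so every move has to be on a shortest route through the required cells.
Route from b4: 3× up (reaching b1), right to c1, 3× down (reaching c4) — 7 moves in all.
Check: all required cells visited; 7 ≤ 7 moves.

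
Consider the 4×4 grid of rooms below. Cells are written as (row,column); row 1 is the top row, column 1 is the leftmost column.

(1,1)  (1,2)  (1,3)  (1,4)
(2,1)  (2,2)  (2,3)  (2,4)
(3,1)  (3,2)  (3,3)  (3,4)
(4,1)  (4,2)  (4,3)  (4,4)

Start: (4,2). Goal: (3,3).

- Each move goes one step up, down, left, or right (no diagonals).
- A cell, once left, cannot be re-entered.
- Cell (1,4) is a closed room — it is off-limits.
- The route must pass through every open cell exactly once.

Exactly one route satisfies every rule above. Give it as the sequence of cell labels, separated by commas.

(4,2), (4,1), (3,1), (3,2), (2,2), (2,1), (1,1), (1,2), (1,3), (2,3), (2,4), (3,4), (4,4), (4,3), (3,3)

Need to visit all 15 open cells exactly once, starting at (4,2) and ending at (3,3).
Cell (2,4) has only two open neighbours ((3,4) and (2,3)), so the path must pass straight through it: one of those is the cell it's entered from and the other is where it exits.
Route from (4,2): left 1 to (4,1), up 1 to (3,1), right 1 to (3,2), up 1 to (2,2), left 1 to (2,1), up 1 to (1,1), right 2 to (1,3), down 1 to (2,3), right 1 to (2,4), down 2 to (4,4), left 1 to (4,3), up 1 to (3,3) — 14 moves in all.
Check: all 15 open cells covered.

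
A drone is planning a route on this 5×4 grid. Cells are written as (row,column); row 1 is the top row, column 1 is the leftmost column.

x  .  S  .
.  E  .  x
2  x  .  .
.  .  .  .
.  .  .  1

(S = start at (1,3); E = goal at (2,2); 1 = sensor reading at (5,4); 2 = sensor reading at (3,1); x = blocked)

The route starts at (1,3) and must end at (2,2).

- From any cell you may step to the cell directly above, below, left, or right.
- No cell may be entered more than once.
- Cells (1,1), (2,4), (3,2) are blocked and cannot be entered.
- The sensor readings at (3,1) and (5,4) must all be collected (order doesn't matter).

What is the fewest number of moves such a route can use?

Any route passes through (3,1) and (5,4) in some order between (1,3) and (2,2). Summing Manhattan distances along each leg and taking the cheapest ordering ((1,3) → (5,4) → (3,1) → (2,2)) gives a lower bound of 5 + 5 + 2 = 12 moves.
A route of 12 moves achieves this: (1,3) → (2,3) → (3,3) → (4,3) → (4,4) → (5,4) → (5,3) → (5,2) → (4,2) → (4,1) → (3,1) → (2,1) → (2,2).
Since 12 matches the lower bound, it is optimal.

12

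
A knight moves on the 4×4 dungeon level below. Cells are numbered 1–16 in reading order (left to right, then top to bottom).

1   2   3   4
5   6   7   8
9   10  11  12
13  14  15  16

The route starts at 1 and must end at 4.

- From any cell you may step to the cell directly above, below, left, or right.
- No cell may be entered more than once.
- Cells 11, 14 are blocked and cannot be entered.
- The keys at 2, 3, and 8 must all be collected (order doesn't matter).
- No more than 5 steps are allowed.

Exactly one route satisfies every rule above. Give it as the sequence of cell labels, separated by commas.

Any route must reach 2, 3, and 8 and still end at 4 within 5 moves, so the order of the required stops is forced.
Route from 1: 2× right (reaching 3), down to 7, right to 8, up to 4 — 5 moves in all.
Check: all required cells visited; 5 ≤ 5 moves.

1, 2, 3, 7, 8, 4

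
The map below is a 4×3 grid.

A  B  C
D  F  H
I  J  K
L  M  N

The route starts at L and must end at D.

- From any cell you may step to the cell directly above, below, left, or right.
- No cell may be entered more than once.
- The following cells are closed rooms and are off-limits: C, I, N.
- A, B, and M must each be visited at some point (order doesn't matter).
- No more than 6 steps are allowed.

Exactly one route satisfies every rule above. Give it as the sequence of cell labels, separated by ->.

L -> M -> J -> F -> B -> A -> D

The 6-move cap with required stops at A, B, M leaves no slack for detours.
Route from L: right 1 to M, up 3 to B, left 1 to A, down 1 to D — 6 moves in all.
Check: all required cells visited; 6 ≤ 6 moves.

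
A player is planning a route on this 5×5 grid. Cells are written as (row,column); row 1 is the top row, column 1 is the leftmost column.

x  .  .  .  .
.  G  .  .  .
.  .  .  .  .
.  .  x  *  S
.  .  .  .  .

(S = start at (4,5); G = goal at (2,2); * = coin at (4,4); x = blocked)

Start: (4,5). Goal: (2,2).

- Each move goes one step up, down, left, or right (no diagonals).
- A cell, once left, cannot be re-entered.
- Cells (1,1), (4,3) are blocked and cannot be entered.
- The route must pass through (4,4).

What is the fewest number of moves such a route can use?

Any route passes through (4,4) somewhere between (4,5) and (2,2). Summing Manhattan distances along the two legs ((4,5) → (4,4) → (2,2)) gives a lower bound of 1 + 4 = 5 moves.
A route of 5 moves achieves this: (4,5) → (4,4) → (3,4) → (2,4) → (2,3) → (2,2).
Since 5 matches the lower bound, it is optimal.

5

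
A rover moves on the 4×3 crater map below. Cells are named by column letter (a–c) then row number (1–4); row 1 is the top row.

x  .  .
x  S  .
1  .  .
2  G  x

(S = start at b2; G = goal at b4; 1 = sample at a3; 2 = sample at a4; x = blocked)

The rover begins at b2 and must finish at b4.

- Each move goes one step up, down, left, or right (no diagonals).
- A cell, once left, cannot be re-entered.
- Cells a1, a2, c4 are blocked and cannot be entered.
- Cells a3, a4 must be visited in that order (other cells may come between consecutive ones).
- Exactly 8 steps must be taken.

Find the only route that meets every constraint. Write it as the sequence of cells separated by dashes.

The waypoints must appear in the order a3, a4, with no cell reused.
Route from b2: up 1 to b1, right 1 to c1, down 2 to c3, left 2 to a3, down 1 to a4, right 1 to b4 — 8 moves in all.
Check: order respected (1 at step 6, 2 at step 7); 8 moves as required.

b2 - b1 - c1 - c2 - c3 - b3 - a3 - a4 - b4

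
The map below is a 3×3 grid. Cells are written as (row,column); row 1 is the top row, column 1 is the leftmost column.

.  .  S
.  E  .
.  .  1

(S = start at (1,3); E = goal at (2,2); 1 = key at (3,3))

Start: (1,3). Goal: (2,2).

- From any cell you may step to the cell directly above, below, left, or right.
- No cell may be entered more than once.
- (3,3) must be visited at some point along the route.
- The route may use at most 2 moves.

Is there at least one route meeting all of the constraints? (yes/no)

Even ignoring the no-revisit rule, getting from (1,3) to (2,2) via (3,3) needs at least 2 + 2 = 4 moves (Manhattan distance per leg), which exceeds the 2-move limit.

no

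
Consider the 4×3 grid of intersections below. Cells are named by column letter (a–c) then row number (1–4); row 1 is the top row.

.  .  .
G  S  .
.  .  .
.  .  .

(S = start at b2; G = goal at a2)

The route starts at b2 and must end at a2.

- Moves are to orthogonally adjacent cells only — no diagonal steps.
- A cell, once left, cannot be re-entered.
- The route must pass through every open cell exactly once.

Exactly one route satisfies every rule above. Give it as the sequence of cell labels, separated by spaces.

b2 b3 a3 a4 b4 c4 c3 c2 c1 b1 a1 a2

Need to visit all 12 open cells exactly once, starting at b2 and ending at a2.
Route from b2: down 1 to b3, left 1 to a3, down 1 to a4, right 2 to c4, up 3 to c1, left 2 to a1, down 1 to a2 — 11 moves in all.
Check: all 12 open cells covered.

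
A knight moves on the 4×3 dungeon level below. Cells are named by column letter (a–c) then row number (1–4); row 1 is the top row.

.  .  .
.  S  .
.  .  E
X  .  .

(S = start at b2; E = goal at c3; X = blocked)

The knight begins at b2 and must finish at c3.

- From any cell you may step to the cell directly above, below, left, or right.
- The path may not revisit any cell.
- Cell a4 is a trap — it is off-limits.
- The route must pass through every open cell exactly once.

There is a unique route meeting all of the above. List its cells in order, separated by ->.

b2 -> c2 -> c1 -> b1 -> a1 -> a2 -> a3 -> b3 -> b4 -> c4 -> c3

Need to visit all 11 open cells exactly once, starting at b2 and ending at c3.
Route from b2: right to c2, up to c1, 2× left (reaching a1), 2× down (reaching a3), right to b3, down to b4, right to c4, up to c3 — 10 moves in all.
Check: all 11 open cells covered.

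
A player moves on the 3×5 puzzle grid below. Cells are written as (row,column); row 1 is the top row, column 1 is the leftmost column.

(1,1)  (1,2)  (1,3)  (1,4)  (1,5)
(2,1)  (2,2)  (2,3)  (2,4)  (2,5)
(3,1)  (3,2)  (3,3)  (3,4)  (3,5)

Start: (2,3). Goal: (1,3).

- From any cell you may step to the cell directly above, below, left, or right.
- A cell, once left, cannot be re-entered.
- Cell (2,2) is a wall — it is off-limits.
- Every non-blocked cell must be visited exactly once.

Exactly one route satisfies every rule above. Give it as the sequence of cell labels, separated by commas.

Need to visit all 14 open cells exactly once, starting at (2,3) and ending at (1,3).
Route from (2,3): right to (2,4), up to (1,4), right to (1,5), 2× down (reaching (3,5)), 4× left (reaching (3,1)), 2× up (reaching (1,1)), 2× right (reaching (1,3)) — 13 moves in all.
Check: all 14 open cells covered.

(2,3), (2,4), (1,4), (1,5), (2,5), (3,5), (3,4), (3,3), (3,2), (3,1), (2,1), (1,1), (1,2), (1,3)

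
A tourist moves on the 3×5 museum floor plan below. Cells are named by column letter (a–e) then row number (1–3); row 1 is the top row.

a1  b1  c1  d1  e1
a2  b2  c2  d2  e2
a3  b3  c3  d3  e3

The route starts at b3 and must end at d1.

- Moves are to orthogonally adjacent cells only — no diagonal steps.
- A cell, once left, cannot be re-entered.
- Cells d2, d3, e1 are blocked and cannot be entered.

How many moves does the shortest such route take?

The Manhattan distance from b3 to d1 is |3−1| + |2−4| = 4, so at least 4 moves are needed.
A route of 4 moves achieves this: b3 → b2 → b1 → c1 → d1.
Since 4 matches the lower bound, it is optimal.

4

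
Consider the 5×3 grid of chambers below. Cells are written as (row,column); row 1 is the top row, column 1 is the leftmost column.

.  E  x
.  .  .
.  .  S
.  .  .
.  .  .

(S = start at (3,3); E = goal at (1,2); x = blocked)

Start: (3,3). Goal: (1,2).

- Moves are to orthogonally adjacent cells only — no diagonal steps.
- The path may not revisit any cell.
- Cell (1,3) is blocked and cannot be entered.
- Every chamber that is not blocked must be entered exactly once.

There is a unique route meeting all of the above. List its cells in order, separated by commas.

Need to visit all 14 open cells exactly once, starting at (3,3) and ending at (1,2).
Cell (2,3) has only two open neighbours ((3,3) and (2,2)), so the path must pass straight through it: one of those is the cell it's entered from and the other is where it exits.
Route from (3,3): up 1 to (2,3), left 1 to (2,2), down 2 to (4,2), right 1 to (4,3), down 1 to (5,3), left 2 to (5,1), up 4 to (1,1), right 1 to (1,2) — 13 moves in all.
Check: all 14 open cells covered.

(3,3), (2,3), (2,2), (3,2), (4,2), (4,3), (5,3), (5,2), (5,1), (4,1), (3,1), (2,1), (1,1), (1,2)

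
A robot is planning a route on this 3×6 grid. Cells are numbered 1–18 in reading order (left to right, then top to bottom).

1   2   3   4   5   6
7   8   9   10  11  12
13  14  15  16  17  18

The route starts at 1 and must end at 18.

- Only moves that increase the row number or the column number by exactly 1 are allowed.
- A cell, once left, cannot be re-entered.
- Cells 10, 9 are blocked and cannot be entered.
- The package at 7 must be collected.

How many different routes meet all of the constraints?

2

A right/down-only route from 1 to 18 makes exactly 2 down-moves and 5 right-moves in some order.
With no other constraints that would be C(7,2) = 21 routes.
Split at 7 and multiply the segment counts (each segment already excludes blocked cells): 1→7: 1; 7→18: 2; product = 2.
That gives 2 routes.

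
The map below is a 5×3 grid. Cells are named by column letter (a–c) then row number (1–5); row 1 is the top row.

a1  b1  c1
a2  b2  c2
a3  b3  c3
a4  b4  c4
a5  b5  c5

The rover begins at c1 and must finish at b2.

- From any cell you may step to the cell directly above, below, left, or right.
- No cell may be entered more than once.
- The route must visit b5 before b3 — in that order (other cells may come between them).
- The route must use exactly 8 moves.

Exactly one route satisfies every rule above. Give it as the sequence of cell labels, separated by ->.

The waypoints must appear in the order b5, b3, with no cell reused.
Route from c1: 4× down (reaching c5), left to b5, 3× up (reaching b2) — 8 moves in all.
Check: order respected (b5 at step 5, b3 at step 7); 8 moves as required.

c1 -> c2 -> c3 -> c4 -> c5 -> b5 -> b4 -> b3 -> b2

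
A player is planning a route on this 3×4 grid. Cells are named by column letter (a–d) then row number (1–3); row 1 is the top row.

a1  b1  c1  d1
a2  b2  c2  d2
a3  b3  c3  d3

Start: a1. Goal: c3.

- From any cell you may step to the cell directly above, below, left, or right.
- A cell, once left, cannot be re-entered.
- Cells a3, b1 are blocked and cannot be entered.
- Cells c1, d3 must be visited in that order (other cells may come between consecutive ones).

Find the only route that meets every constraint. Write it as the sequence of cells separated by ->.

a1 -> a2 -> b2 -> c2 -> c1 -> d1 -> d2 -> d3 -> c3

The waypoints must appear in the order c1, d3, with no cell reused.
Route from a1: down to a2, 2× right (reaching c2), up to c1, right to d1, 2× down (reaching d3), left to c3 — 8 moves in all.
Check: order respected (c1 at step 4, d3 at step 7).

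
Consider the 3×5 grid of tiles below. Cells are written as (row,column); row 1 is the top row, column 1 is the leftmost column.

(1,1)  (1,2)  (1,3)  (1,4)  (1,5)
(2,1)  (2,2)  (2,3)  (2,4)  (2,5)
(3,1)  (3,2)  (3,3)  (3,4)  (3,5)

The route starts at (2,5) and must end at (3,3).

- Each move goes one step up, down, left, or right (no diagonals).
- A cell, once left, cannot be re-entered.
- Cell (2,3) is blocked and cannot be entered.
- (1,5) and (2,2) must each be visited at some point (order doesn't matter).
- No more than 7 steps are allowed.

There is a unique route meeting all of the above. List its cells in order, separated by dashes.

(2,5) - (1,5) - (1,4) - (1,3) - (1,2) - (2,2) - (3,2) - (3,3)

Any route must reach (1,5) and (2,2) and still end at (3,3) within 7 moves, so the order of the required stops is forced.
Route from (2,5): up to (1,5), 3× left (reaching (1,2)), 2× down (reaching (3,2)), right to (3,3) — 7 moves in all.
Check: all required cells visited; 7 ≤ 7 moves.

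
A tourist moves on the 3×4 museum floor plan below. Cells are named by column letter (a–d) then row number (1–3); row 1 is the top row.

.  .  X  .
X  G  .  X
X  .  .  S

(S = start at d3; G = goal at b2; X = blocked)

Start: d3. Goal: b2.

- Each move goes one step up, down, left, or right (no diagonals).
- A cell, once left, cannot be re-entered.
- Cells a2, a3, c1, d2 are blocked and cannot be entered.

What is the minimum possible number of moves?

The Manhattan distance from d3 to b2 is |3−2| + |4−2| = 3, so at least 3 moves are needed.
A route of 3 moves achieves this: d3 → c3 → c2 → b2.
Since 3 matches the lower bound, it is optimal.

3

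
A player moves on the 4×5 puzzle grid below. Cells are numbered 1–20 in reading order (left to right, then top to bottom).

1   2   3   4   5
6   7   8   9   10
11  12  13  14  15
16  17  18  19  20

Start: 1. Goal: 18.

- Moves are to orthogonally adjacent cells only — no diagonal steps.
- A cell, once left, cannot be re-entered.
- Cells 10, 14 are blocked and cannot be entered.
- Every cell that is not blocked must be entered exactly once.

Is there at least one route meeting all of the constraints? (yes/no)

Cell 5 has only one open neighbour but is neither the start nor the goal, so a Hamiltonian route would have to both enter and leave it through the same neighbour — impossible without revisiting.

no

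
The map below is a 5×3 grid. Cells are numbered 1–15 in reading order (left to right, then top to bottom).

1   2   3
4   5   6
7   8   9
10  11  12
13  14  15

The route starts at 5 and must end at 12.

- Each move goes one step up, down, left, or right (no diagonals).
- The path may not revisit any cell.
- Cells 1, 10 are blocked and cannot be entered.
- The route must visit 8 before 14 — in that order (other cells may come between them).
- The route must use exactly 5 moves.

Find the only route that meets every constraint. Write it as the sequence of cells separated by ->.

5 -> 8 -> 11 -> 14 -> 15 -> 12

The waypoints must appear in the order 8, 14, with no cell reused.
Route from 5: 3× down (reaching 14), right to 15, up to 12 — 5 moves in all.
Check: order respected (8 at step 1, 14 at step 3); 5 moves as required.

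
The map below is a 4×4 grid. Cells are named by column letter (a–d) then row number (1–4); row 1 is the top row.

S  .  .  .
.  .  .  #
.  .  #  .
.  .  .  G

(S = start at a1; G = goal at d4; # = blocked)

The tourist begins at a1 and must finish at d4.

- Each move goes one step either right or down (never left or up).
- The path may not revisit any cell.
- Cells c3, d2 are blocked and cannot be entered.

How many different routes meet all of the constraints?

4

A right/down-only route from a1 to d4 makes exactly 3 down-moves and 3 right-moves in some order.
With no other constraints that would be C(6,3) = 20 routes.
Subtract routes through each blocked cell (inclusion–exclusion for overlaps): − through d2: 4 − through c3: 12 → 4.
That gives 4 routes.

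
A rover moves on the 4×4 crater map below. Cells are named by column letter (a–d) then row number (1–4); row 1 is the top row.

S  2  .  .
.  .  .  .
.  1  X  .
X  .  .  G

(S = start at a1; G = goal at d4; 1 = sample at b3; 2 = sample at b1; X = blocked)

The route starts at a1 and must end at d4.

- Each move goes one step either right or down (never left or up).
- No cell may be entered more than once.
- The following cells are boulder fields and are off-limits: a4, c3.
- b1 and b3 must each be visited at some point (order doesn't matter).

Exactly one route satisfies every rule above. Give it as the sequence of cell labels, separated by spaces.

Moves only go right or down, so the column and row indices never decrease.
Route from a1: right 1 to b1, down 3 to b4, right 2 to d4 — 6 moves in all.
Check: all required cells visited.

a1 b1 b2 b3 b4 c4 d4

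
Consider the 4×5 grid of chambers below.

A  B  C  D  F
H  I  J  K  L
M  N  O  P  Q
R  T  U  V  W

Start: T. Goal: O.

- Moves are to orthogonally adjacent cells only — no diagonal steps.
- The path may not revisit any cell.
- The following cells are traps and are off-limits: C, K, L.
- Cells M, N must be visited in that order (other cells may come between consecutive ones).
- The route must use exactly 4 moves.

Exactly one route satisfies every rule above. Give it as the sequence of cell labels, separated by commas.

T, R, M, N, O

The waypoints must appear in the order M, N, with no cell reused.
Route from T: left to R, up to M, 2× right (reaching O) — 4 moves in all.
Check: order respected (M at step 2, N at step 3); 4 moves as required.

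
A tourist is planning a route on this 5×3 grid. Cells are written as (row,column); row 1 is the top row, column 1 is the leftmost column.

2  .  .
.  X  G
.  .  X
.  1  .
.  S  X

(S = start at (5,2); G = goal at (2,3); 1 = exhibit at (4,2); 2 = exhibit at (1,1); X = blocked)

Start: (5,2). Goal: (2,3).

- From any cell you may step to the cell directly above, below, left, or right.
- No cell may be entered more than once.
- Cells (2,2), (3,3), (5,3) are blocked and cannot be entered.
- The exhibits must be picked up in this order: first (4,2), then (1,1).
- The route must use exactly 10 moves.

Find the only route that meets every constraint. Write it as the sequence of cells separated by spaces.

(5,2) (5,1) (4,1) (4,2) (3,2) (3,1) (2,1) (1,1) (1,2) (1,3) (2,3)

The waypoints must appear in the order (4,2), (1,1), with no cell reused.
Route from (5,2): left to (5,1), up to (4,1), right to (4,2), up to (3,2), left to (3,1), 2× up (reaching (1,1)), 2× right (reaching (1,3)), down to (2,3) — 10 moves in all.
Check: order respected (1 at step 3, 2 at step 7); 10 moves as required.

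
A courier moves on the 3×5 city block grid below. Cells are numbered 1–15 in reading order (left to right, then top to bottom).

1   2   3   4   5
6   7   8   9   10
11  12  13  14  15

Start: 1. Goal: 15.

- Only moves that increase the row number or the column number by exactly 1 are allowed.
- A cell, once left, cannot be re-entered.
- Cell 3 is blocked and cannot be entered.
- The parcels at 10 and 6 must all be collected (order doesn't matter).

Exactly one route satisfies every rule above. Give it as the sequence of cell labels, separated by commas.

1, 6, 7, 8, 9, 10, 15

Moves only go right or down, so the column and row indices never decrease.
Route from 1: down 1 to 6, right 4 to 10, down 1 to 15 — 6 moves in all.
Check: all required cells visited.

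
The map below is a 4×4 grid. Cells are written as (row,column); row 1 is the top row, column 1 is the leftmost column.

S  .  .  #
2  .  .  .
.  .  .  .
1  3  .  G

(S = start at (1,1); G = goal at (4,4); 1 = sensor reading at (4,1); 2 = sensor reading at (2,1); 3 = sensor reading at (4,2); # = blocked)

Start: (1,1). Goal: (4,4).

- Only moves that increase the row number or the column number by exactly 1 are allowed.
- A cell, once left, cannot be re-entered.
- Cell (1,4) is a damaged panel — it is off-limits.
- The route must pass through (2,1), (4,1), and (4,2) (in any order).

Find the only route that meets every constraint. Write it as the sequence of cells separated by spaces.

Moves only go right or down, so the column and row indices never decrease.
Route from (1,1): down 3 to (4,1), right 3 to (4,4) — 6 moves in all.
Check: all required cells visited.

(1,1) (2,1) (3,1) (4,1) (4,2) (4,3) (4,4)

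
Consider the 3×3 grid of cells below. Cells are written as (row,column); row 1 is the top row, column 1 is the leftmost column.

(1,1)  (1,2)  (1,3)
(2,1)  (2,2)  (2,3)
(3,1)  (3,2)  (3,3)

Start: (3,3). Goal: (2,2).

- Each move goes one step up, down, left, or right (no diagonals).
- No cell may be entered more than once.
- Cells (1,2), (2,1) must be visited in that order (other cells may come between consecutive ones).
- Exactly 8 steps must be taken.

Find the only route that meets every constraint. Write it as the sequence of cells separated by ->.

The waypoints must appear in the order (1,2), (2,1), with no cell reused.
Route from (3,3): up 2 to (1,3), left 2 to (1,1), down 2 to (3,1), right 1 to (3,2), up 1 to (2,2) — 8 moves in all.
Check: order respected ((1,2) at step 3, (2,1) at step 5); 8 moves as required.

(3,3) -> (2,3) -> (1,3) -> (1,2) -> (1,1) -> (2,1) -> (3,1) -> (3,2) -> (2,2)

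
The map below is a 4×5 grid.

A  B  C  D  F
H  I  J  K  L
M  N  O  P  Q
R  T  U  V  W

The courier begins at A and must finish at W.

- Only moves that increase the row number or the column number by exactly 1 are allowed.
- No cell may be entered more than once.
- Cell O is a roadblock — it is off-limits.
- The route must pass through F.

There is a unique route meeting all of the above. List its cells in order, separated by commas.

Moves only go right or down, so the column and row indices never decrease.
Route from A: right 4 to F, down 3 to W — 7 moves in all.
Check: all required cells visited.

A, B, C, D, F, L, Q, W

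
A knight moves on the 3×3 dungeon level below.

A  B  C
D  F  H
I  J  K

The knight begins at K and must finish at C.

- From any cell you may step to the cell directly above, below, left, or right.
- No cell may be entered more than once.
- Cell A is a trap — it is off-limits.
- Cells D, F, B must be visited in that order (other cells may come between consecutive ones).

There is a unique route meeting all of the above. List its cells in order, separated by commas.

The waypoints must appear in the order D, F, B, with no cell reused.
Route from K: left 2 to I, up 1 to D, right 1 to F, up 1 to B, right 1 to C — 6 moves in all.
Check: order respected (D at step 3, F at step 4, B at step 5).

K, J, I, D, F, B, C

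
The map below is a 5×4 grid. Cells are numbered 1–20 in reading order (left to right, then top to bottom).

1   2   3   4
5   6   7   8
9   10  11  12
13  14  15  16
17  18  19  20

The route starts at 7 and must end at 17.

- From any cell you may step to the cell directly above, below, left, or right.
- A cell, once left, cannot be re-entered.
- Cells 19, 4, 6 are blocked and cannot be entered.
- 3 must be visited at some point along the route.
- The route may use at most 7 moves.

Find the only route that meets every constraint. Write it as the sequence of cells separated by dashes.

The budget equals the shortest possible length, so every move has to be on a shortest route through the required cells.
Route from 7: up 1 to 3, left 2 to 1, down 4 to 17 — 7 moves in all.
Check: all required cells visited; 7 ≤ 7 moves.

7 - 3 - 2 - 1 - 5 - 9 - 13 - 17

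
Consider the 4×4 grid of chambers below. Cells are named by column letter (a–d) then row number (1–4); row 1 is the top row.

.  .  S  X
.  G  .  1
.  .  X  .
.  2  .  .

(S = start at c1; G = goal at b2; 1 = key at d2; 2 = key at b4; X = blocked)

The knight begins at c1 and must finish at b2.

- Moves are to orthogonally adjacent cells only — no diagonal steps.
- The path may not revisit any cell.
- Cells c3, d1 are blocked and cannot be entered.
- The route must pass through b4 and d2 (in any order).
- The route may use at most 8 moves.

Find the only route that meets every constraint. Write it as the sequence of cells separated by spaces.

c1 c2 d2 d3 d4 c4 b4 b3 b2

The 8-move cap with required stops at b4, d2 leaves no slack for detours.
Route from c1: down to c2, right to d2, 2× down (reaching d4), 2× left (reaching b4), 2× up (reaching b2) — 8 moves in all.
Check: all required cells visited; 8 ≤ 8 moves.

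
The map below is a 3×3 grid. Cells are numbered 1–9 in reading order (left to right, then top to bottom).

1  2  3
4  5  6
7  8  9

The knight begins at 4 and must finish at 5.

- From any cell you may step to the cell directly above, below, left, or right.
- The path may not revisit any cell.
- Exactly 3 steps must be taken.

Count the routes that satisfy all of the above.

2

Need simple routes of exactly 3 moves from 4 to 5 (Manhattan distance 1, so 1 moves are spent on a detour and 1 undoing it).
Enumerating: 4 1 2 5 | 4 7 8 5.
That gives 2 routes.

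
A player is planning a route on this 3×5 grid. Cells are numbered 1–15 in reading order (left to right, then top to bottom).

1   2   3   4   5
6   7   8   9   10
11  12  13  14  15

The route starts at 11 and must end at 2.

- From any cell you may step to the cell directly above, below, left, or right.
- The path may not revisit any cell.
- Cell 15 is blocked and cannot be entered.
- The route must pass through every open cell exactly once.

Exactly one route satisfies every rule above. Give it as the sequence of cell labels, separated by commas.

Need to visit all 14 open cells exactly once, starting at 11 and ending at 2.
Route from 11: 3× right (reaching 14), up to 9, right to 10, up to 5, 2× left (reaching 3), down to 8, 2× left (reaching 6), up to 1, right to 2 — 13 moves in all.
Check: all 14 open cells covered.

11, 12, 13, 14, 9, 10, 5, 4, 3, 8, 7, 6, 1, 2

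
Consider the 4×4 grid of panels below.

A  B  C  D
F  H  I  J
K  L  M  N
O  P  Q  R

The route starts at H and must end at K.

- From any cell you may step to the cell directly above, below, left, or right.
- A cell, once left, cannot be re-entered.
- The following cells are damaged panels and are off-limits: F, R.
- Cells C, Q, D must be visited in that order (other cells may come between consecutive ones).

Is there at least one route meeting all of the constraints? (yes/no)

no

Ignoring the required order, 6 revisit-free routes from H to K pass through all of C, Q, and D; the waypoint orders that occur are C → D → Q (6) — never C → Q → D.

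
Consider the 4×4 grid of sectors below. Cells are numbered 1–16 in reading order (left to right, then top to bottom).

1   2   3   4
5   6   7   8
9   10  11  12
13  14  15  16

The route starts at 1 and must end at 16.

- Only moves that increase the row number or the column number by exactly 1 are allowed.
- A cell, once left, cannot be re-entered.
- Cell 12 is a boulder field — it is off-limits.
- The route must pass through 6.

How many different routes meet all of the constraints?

A right/down-only route from 1 to 16 makes exactly 3 down-moves and 3 right-moves in some order.
With no other constraints that would be C(6,3) = 20 routes.
Split at 6 and multiply the segment counts (each segment already excludes blocked cells): 1→6: 2; 6→16: 3; product = 6.
That gives 6 routes.

6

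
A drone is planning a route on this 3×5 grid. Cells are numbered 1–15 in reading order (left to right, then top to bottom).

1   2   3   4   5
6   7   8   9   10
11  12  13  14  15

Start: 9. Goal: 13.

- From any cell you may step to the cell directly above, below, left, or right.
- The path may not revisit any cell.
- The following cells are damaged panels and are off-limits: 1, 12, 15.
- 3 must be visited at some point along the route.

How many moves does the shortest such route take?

Any route passes through 3 somewhere between 9 and 13. Summing Manhattan distances along the two legs (9 → 3 → 13) gives a lower bound of 2 + 2 = 4 moves.
A route of 4 moves achieves this: 9 → 4 → 3 → 8 → 13.
Since 4 matches the lower bound, it is optimal.

4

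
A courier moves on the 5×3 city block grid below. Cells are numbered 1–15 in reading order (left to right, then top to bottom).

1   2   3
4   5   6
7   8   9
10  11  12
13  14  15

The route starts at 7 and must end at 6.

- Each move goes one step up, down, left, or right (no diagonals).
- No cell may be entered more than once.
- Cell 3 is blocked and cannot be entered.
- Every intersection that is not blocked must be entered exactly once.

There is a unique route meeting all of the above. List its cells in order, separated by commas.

Need to visit all 14 open cells exactly once, starting at 7 and ending at 6.
Route from 7: 2× up (reaching 1), right to 2, 3× down (reaching 11), left to 10, down to 13, 2× right (reaching 15), 3× up (reaching 6) — 13 moves in all.
Check: all 14 open cells covered.

7, 4, 1, 2, 5, 8, 11, 10, 13, 14, 15, 12, 9, 6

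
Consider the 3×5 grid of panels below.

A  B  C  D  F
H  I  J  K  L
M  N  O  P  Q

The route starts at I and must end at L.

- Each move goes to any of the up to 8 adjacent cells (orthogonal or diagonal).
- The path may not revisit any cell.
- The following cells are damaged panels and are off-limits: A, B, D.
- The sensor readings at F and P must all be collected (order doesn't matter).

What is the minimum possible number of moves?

Any route passes through F and P in some order between I and L. Summing Chebyshev distances along each leg and taking the cheapest ordering (I → P → F → L) gives a lower bound of 2 + 2 + 1 = 5 moves.
A route of 5 moves achieves this: I → J → P → K → F → L.
Since 5 matches the lower bound, it is optimal.

5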